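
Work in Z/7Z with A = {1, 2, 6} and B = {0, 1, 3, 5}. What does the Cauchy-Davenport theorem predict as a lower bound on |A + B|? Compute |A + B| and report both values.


Cauchy-Davenport: |A + B| ≥ min(p, |A| + |B| - 1) for A, B nonempty in Z/pZ.
|A| = 3, |B| = 4, p = 7.
CD lower bound = min(7, 3 + 4 - 1) = min(7, 6) = 6.
Compute A + B mod 7 directly:
a = 1: 1+0=1, 1+1=2, 1+3=4, 1+5=6
a = 2: 2+0=2, 2+1=3, 2+3=5, 2+5=0
a = 6: 6+0=6, 6+1=0, 6+3=2, 6+5=4
A + B = {0, 1, 2, 3, 4, 5, 6}, so |A + B| = 7.
Verify: 7 ≥ 6? Yes ✓.

CD lower bound = 6, actual |A + B| = 7.


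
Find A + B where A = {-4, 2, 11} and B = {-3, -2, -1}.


A + B = {a + b : a ∈ A, b ∈ B}.
Enumerate all |A|·|B| = 3·3 = 9 pairs (a, b) and collect distinct sums.
a = -4: -4+-3=-7, -4+-2=-6, -4+-1=-5
a = 2: 2+-3=-1, 2+-2=0, 2+-1=1
a = 11: 11+-3=8, 11+-2=9, 11+-1=10
Collecting distinct sums: A + B = {-7, -6, -5, -1, 0, 1, 8, 9, 10}
|A + B| = 9

A + B = {-7, -6, -5, -1, 0, 1, 8, 9, 10}


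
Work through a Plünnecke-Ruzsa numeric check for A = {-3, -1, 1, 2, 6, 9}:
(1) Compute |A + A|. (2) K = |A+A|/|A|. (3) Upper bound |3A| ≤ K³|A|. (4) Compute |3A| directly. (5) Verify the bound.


|A| = 6.
Step 1: Compute A + A by enumerating all 36 pairs.
A + A = {-6, -4, -2, -1, 0, 1, 2, 3, 4, 5, 6, 7, 8, 10, 11, 12, 15, 18}, so |A + A| = 18.
Step 2: Doubling constant K = |A + A|/|A| = 18/6 = 18/6 ≈ 3.0000.
Step 3: Plünnecke-Ruzsa gives |3A| ≤ K³·|A| = (3.0000)³ · 6 ≈ 162.0000.
Step 4: Compute 3A = A + A + A directly by enumerating all triples (a,b,c) ∈ A³; |3A| = 31.
Step 5: Check 31 ≤ 162.0000? Yes ✓.

K = 18/6, Plünnecke-Ruzsa bound K³|A| ≈ 162.0000, |3A| = 31, inequality holds.


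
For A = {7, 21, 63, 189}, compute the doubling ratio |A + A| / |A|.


|A| = 4.
Compute A + A by enumerating all 16 pairs.
A + A = {14, 28, 42, 70, 84, 126, 196, 210, 252, 378}, so |A + A| = 10.
K = |A + A| / |A| = 10/4 = 5/2 ≈ 2.5000.
Reference: AP of size 4 gives K = 7/4 ≈ 1.7500; a fully generic set of size 4 gives K ≈ 2.5000.

|A| = 4, |A + A| = 10, K = 10/4 = 5/2.


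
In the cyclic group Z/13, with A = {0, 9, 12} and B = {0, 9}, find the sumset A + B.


Work in Z/13Z: reduce every sum a + b modulo 13.
Enumerate all 6 pairs:
a = 0: 0+0=0, 0+9=9
a = 9: 9+0=9, 9+9=5
a = 12: 12+0=12, 12+9=8
Distinct residues collected: {0, 5, 8, 9, 12}
|A + B| = 5 (out of 13 total residues).

A + B = {0, 5, 8, 9, 12}


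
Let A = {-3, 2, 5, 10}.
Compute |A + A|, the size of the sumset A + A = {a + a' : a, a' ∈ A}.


A + A = {a + a' : a, a' ∈ A}; |A| = 4.
General bounds: 2|A| - 1 ≤ |A + A| ≤ |A|(|A|+1)/2, i.e. 7 ≤ |A + A| ≤ 10.
Lower bound 2|A|-1 is attained iff A is an arithmetic progression.
Enumerate sums a + a' for a ≤ a' (symmetric, so this suffices):
a = -3: -3+-3=-6, -3+2=-1, -3+5=2, -3+10=7
a = 2: 2+2=4, 2+5=7, 2+10=12
a = 5: 5+5=10, 5+10=15
a = 10: 10+10=20
Distinct sums: {-6, -1, 2, 4, 7, 10, 12, 15, 20}
|A + A| = 9

|A + A| = 9


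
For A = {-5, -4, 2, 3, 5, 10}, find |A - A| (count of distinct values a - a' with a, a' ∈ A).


A - A = {a - a' : a, a' ∈ A}; |A| = 6.
Bounds: 2|A|-1 ≤ |A - A| ≤ |A|² - |A| + 1, i.e. 11 ≤ |A - A| ≤ 31.
Note: 0 ∈ A - A always (from a - a). The set is symmetric: if d ∈ A - A then -d ∈ A - A.
Enumerate nonzero differences d = a - a' with a > a' (then include -d):
Positive differences: {1, 2, 3, 5, 6, 7, 8, 9, 10, 14, 15}
Full difference set: {0} ∪ (positive diffs) ∪ (negative diffs).
|A - A| = 1 + 2·11 = 23 (matches direct enumeration: 23).

|A - A| = 23


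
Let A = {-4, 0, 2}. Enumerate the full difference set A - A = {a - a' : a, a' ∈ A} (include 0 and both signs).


A - A = {a - a' : a, a' ∈ A}.
Compute a - a' for each ordered pair (a, a'):
a = -4: -4--4=0, -4-0=-4, -4-2=-6
a = 0: 0--4=4, 0-0=0, 0-2=-2
a = 2: 2--4=6, 2-0=2, 2-2=0
Collecting distinct values (and noting 0 appears from a-a):
A - A = {-6, -4, -2, 0, 2, 4, 6}
|A - A| = 7

A - A = {-6, -4, -2, 0, 2, 4, 6}


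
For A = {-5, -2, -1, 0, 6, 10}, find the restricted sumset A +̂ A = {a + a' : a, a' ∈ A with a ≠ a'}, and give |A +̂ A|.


Restricted sumset: A +̂ A = {a + a' : a ∈ A, a' ∈ A, a ≠ a'}.
Equivalently, take A + A and drop any sum 2a that is achievable ONLY as a + a for a ∈ A (i.e. sums representable only with equal summands).
Enumerate pairs (a, a') with a < a' (symmetric, so each unordered pair gives one sum; this covers all a ≠ a'):
  -5 + -2 = -7
  -5 + -1 = -6
  -5 + 0 = -5
  -5 + 6 = 1
  -5 + 10 = 5
  -2 + -1 = -3
  -2 + 0 = -2
  -2 + 6 = 4
  -2 + 10 = 8
  -1 + 0 = -1
  -1 + 6 = 5
  -1 + 10 = 9
  0 + 6 = 6
  0 + 10 = 10
  6 + 10 = 16
Collected distinct sums: {-7, -6, -5, -3, -2, -1, 1, 4, 5, 6, 8, 9, 10, 16}
|A +̂ A| = 14
(Reference bound: |A +̂ A| ≥ 2|A| - 3 for |A| ≥ 2, with |A| = 6 giving ≥ 9.)

|A +̂ A| = 14


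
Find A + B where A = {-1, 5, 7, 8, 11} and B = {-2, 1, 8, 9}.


A + B = {a + b : a ∈ A, b ∈ B}.
Enumerate all |A|·|B| = 5·4 = 20 pairs (a, b) and collect distinct sums.
a = -1: -1+-2=-3, -1+1=0, -1+8=7, -1+9=8
a = 5: 5+-2=3, 5+1=6, 5+8=13, 5+9=14
a = 7: 7+-2=5, 7+1=8, 7+8=15, 7+9=16
a = 8: 8+-2=6, 8+1=9, 8+8=16, 8+9=17
a = 11: 11+-2=9, 11+1=12, 11+8=19, 11+9=20
Collecting distinct sums: A + B = {-3, 0, 3, 5, 6, 7, 8, 9, 12, 13, 14, 15, 16, 17, 19, 20}
|A + B| = 16

A + B = {-3, 0, 3, 5, 6, 7, 8, 9, 12, 13, 14, 15, 16, 17, 19, 20}


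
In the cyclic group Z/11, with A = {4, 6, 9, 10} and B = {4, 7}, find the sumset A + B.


Work in Z/11Z: reduce every sum a + b modulo 11.
Enumerate all 8 pairs:
a = 4: 4+4=8, 4+7=0
a = 6: 6+4=10, 6+7=2
a = 9: 9+4=2, 9+7=5
a = 10: 10+4=3, 10+7=6
Distinct residues collected: {0, 2, 3, 5, 6, 8, 10}
|A + B| = 7 (out of 11 total residues).

A + B = {0, 2, 3, 5, 6, 8, 10}


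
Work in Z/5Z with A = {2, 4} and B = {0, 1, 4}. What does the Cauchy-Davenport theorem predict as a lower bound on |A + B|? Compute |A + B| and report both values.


Cauchy-Davenport: |A + B| ≥ min(p, |A| + |B| - 1) for A, B nonempty in Z/pZ.
|A| = 2, |B| = 3, p = 5.
CD lower bound = min(5, 2 + 3 - 1) = min(5, 4) = 4.
Compute A + B mod 5 directly:
a = 2: 2+0=2, 2+1=3, 2+4=1
a = 4: 4+0=4, 4+1=0, 4+4=3
A + B = {0, 1, 2, 3, 4}, so |A + B| = 5.
Verify: 5 ≥ 4? Yes ✓.

CD lower bound = 4, actual |A + B| = 5.


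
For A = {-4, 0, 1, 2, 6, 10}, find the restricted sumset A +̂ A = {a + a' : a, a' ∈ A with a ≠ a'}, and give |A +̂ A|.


Restricted sumset: A +̂ A = {a + a' : a ∈ A, a' ∈ A, a ≠ a'}.
Equivalently, take A + A and drop any sum 2a that is achievable ONLY as a + a for a ∈ A (i.e. sums representable only with equal summands).
Enumerate pairs (a, a') with a < a' (symmetric, so each unordered pair gives one sum; this covers all a ≠ a'):
  -4 + 0 = -4
  -4 + 1 = -3
  -4 + 2 = -2
  -4 + 6 = 2
  -4 + 10 = 6
  0 + 1 = 1
  0 + 2 = 2
  0 + 6 = 6
  0 + 10 = 10
  1 + 2 = 3
  1 + 6 = 7
  1 + 10 = 11
  2 + 6 = 8
  2 + 10 = 12
  6 + 10 = 16
Collected distinct sums: {-4, -3, -2, 1, 2, 3, 6, 7, 8, 10, 11, 12, 16}
|A +̂ A| = 13
(Reference bound: |A +̂ A| ≥ 2|A| - 3 for |A| ≥ 2, with |A| = 6 giving ≥ 9.)

|A +̂ A| = 13


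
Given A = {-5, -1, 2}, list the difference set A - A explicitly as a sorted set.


A - A = {a - a' : a, a' ∈ A}.
Compute a - a' for each ordered pair (a, a'):
a = -5: -5--5=0, -5--1=-4, -5-2=-7
a = -1: -1--5=4, -1--1=0, -1-2=-3
a = 2: 2--5=7, 2--1=3, 2-2=0
Collecting distinct values (and noting 0 appears from a-a):
A - A = {-7, -4, -3, 0, 3, 4, 7}
|A - A| = 7

A - A = {-7, -4, -3, 0, 3, 4, 7}


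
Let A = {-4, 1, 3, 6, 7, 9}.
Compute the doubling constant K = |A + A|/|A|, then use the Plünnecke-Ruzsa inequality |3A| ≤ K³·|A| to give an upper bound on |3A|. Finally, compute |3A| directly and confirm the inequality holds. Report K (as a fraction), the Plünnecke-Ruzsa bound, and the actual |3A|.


|A| = 6.
Step 1: Compute A + A by enumerating all 36 pairs.
A + A = {-8, -3, -1, 2, 3, 4, 5, 6, 7, 8, 9, 10, 12, 13, 14, 15, 16, 18}, so |A + A| = 18.
Step 2: Doubling constant K = |A + A|/|A| = 18/6 = 18/6 ≈ 3.0000.
Step 3: Plünnecke-Ruzsa gives |3A| ≤ K³·|A| = (3.0000)³ · 6 ≈ 162.0000.
Step 4: Compute 3A = A + A + A directly by enumerating all triples (a,b,c) ∈ A³; |3A| = 32.
Step 5: Check 32 ≤ 162.0000? Yes ✓.

K = 18/6, Plünnecke-Ruzsa bound K³|A| ≈ 162.0000, |3A| = 32, inequality holds.


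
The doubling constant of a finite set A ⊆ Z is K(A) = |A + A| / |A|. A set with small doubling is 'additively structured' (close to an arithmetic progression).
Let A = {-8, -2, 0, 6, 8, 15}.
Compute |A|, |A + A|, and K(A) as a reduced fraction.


|A| = 6.
Compute A + A by enumerating all 36 pairs.
A + A = {-16, -10, -8, -4, -2, 0, 4, 6, 7, 8, 12, 13, 14, 15, 16, 21, 23, 30}, so |A + A| = 18.
K = |A + A| / |A| = 18/6 = 3/1 ≈ 3.0000.
Reference: AP of size 6 gives K = 11/6 ≈ 1.8333; a fully generic set of size 6 gives K ≈ 3.5000.

|A| = 6, |A + A| = 18, K = 18/6 = 3/1.


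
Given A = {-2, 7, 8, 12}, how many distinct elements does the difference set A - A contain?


A - A = {a - a' : a, a' ∈ A}; |A| = 4.
Bounds: 2|A|-1 ≤ |A - A| ≤ |A|² - |A| + 1, i.e. 7 ≤ |A - A| ≤ 13.
Note: 0 ∈ A - A always (from a - a). The set is symmetric: if d ∈ A - A then -d ∈ A - A.
Enumerate nonzero differences d = a - a' with a > a' (then include -d):
Positive differences: {1, 4, 5, 9, 10, 14}
Full difference set: {0} ∪ (positive diffs) ∪ (negative diffs).
|A - A| = 1 + 2·6 = 13 (matches direct enumeration: 13).

|A - A| = 13


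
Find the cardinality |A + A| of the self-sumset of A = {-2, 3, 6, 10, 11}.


A + A = {a + a' : a, a' ∈ A}; |A| = 5.
General bounds: 2|A| - 1 ≤ |A + A| ≤ |A|(|A|+1)/2, i.e. 9 ≤ |A + A| ≤ 15.
Lower bound 2|A|-1 is attained iff A is an arithmetic progression.
Enumerate sums a + a' for a ≤ a' (symmetric, so this suffices):
a = -2: -2+-2=-4, -2+3=1, -2+6=4, -2+10=8, -2+11=9
a = 3: 3+3=6, 3+6=9, 3+10=13, 3+11=14
a = 6: 6+6=12, 6+10=16, 6+11=17
a = 10: 10+10=20, 10+11=21
a = 11: 11+11=22
Distinct sums: {-4, 1, 4, 6, 8, 9, 12, 13, 14, 16, 17, 20, 21, 22}
|A + A| = 14

|A + A| = 14


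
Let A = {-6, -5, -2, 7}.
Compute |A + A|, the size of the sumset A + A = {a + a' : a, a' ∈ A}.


A + A = {a + a' : a, a' ∈ A}; |A| = 4.
General bounds: 2|A| - 1 ≤ |A + A| ≤ |A|(|A|+1)/2, i.e. 7 ≤ |A + A| ≤ 10.
Lower bound 2|A|-1 is attained iff A is an arithmetic progression.
Enumerate sums a + a' for a ≤ a' (symmetric, so this suffices):
a = -6: -6+-6=-12, -6+-5=-11, -6+-2=-8, -6+7=1
a = -5: -5+-5=-10, -5+-2=-7, -5+7=2
a = -2: -2+-2=-4, -2+7=5
a = 7: 7+7=14
Distinct sums: {-12, -11, -10, -8, -7, -4, 1, 2, 5, 14}
|A + A| = 10

|A + A| = 10


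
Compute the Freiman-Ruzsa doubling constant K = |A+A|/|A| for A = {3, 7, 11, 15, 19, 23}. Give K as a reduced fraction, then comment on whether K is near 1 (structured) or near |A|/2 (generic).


|A| = 6.
Compute A + A by enumerating all 36 pairs.
A + A = {6, 10, 14, 18, 22, 26, 30, 34, 38, 42, 46}, so |A + A| = 11.
K = |A + A| / |A| = 11/6 (already in lowest terms) ≈ 1.8333.
Reference: AP of size 6 gives K = 11/6 ≈ 1.8333; a fully generic set of size 6 gives K ≈ 3.5000.

|A| = 6, |A + A| = 11, K = 11/6.


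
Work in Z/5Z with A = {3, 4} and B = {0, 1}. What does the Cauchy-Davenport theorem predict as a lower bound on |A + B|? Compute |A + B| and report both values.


Cauchy-Davenport: |A + B| ≥ min(p, |A| + |B| - 1) for A, B nonempty in Z/pZ.
|A| = 2, |B| = 2, p = 5.
CD lower bound = min(5, 2 + 2 - 1) = min(5, 3) = 3.
Compute A + B mod 5 directly:
a = 3: 3+0=3, 3+1=4
a = 4: 4+0=4, 4+1=0
A + B = {0, 3, 4}, so |A + B| = 3.
Verify: 3 ≥ 3? Yes ✓.

CD lower bound = 3, actual |A + B| = 3.


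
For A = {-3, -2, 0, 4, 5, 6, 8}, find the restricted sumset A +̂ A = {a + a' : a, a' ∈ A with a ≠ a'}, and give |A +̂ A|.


Restricted sumset: A +̂ A = {a + a' : a ∈ A, a' ∈ A, a ≠ a'}.
Equivalently, take A + A and drop any sum 2a that is achievable ONLY as a + a for a ∈ A (i.e. sums representable only with equal summands).
Enumerate pairs (a, a') with a < a' (symmetric, so each unordered pair gives one sum; this covers all a ≠ a'):
  -3 + -2 = -5
  -3 + 0 = -3
  -3 + 4 = 1
  -3 + 5 = 2
  -3 + 6 = 3
  -3 + 8 = 5
  -2 + 0 = -2
  -2 + 4 = 2
  -2 + 5 = 3
  -2 + 6 = 4
  -2 + 8 = 6
  0 + 4 = 4
  0 + 5 = 5
  0 + 6 = 6
  0 + 8 = 8
  4 + 5 = 9
  4 + 6 = 10
  4 + 8 = 12
  5 + 6 = 11
  5 + 8 = 13
  6 + 8 = 14
Collected distinct sums: {-5, -3, -2, 1, 2, 3, 4, 5, 6, 8, 9, 10, 11, 12, 13, 14}
|A +̂ A| = 16
(Reference bound: |A +̂ A| ≥ 2|A| - 3 for |A| ≥ 2, with |A| = 7 giving ≥ 11.)

|A +̂ A| = 16


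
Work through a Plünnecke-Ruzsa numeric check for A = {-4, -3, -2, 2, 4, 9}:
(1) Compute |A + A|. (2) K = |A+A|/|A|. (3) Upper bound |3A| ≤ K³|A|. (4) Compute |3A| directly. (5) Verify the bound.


|A| = 6.
Step 1: Compute A + A by enumerating all 36 pairs.
A + A = {-8, -7, -6, -5, -4, -2, -1, 0, 1, 2, 4, 5, 6, 7, 8, 11, 13, 18}, so |A + A| = 18.
Step 2: Doubling constant K = |A + A|/|A| = 18/6 = 18/6 ≈ 3.0000.
Step 3: Plünnecke-Ruzsa gives |3A| ≤ K³·|A| = (3.0000)³ · 6 ≈ 162.0000.
Step 4: Compute 3A = A + A + A directly by enumerating all triples (a,b,c) ∈ A³; |3A| = 33.
Step 5: Check 33 ≤ 162.0000? Yes ✓.

K = 18/6, Plünnecke-Ruzsa bound K³|A| ≈ 162.0000, |3A| = 33, inequality holds.


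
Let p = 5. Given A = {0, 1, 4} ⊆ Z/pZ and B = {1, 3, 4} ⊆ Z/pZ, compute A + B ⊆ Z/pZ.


Work in Z/5Z: reduce every sum a + b modulo 5.
Enumerate all 9 pairs:
a = 0: 0+1=1, 0+3=3, 0+4=4
a = 1: 1+1=2, 1+3=4, 1+4=0
a = 4: 4+1=0, 4+3=2, 4+4=3
Distinct residues collected: {0, 1, 2, 3, 4}
|A + B| = 5 (out of 5 total residues).

A + B = {0, 1, 2, 3, 4}


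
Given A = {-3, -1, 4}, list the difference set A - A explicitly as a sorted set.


A - A = {a - a' : a, a' ∈ A}.
Compute a - a' for each ordered pair (a, a'):
a = -3: -3--3=0, -3--1=-2, -3-4=-7
a = -1: -1--3=2, -1--1=0, -1-4=-5
a = 4: 4--3=7, 4--1=5, 4-4=0
Collecting distinct values (and noting 0 appears from a-a):
A - A = {-7, -5, -2, 0, 2, 5, 7}
|A - A| = 7

A - A = {-7, -5, -2, 0, 2, 5, 7}


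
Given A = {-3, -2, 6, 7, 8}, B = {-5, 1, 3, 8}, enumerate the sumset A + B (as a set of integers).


A + B = {a + b : a ∈ A, b ∈ B}.
Enumerate all |A|·|B| = 5·4 = 20 pairs (a, b) and collect distinct sums.
a = -3: -3+-5=-8, -3+1=-2, -3+3=0, -3+8=5
a = -2: -2+-5=-7, -2+1=-1, -2+3=1, -2+8=6
a = 6: 6+-5=1, 6+1=7, 6+3=9, 6+8=14
a = 7: 7+-5=2, 7+1=8, 7+3=10, 7+8=15
a = 8: 8+-5=3, 8+1=9, 8+3=11, 8+8=16
Collecting distinct sums: A + B = {-8, -7, -2, -1, 0, 1, 2, 3, 5, 6, 7, 8, 9, 10, 11, 14, 15, 16}
|A + B| = 18

A + B = {-8, -7, -2, -1, 0, 1, 2, 3, 5, 6, 7, 8, 9, 10, 11, 14, 15, 16}


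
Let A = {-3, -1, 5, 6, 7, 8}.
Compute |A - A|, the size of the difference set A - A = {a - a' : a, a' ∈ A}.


A - A = {a - a' : a, a' ∈ A}; |A| = 6.
Bounds: 2|A|-1 ≤ |A - A| ≤ |A|² - |A| + 1, i.e. 11 ≤ |A - A| ≤ 31.
Note: 0 ∈ A - A always (from a - a). The set is symmetric: if d ∈ A - A then -d ∈ A - A.
Enumerate nonzero differences d = a - a' with a > a' (then include -d):
Positive differences: {1, 2, 3, 6, 7, 8, 9, 10, 11}
Full difference set: {0} ∪ (positive diffs) ∪ (negative diffs).
|A - A| = 1 + 2·9 = 19 (matches direct enumeration: 19).

|A - A| = 19


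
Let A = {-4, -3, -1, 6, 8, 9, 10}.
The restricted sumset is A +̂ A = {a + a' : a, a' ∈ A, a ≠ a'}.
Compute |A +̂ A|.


Restricted sumset: A +̂ A = {a + a' : a ∈ A, a' ∈ A, a ≠ a'}.
Equivalently, take A + A and drop any sum 2a that is achievable ONLY as a + a for a ∈ A (i.e. sums representable only with equal summands).
Enumerate pairs (a, a') with a < a' (symmetric, so each unordered pair gives one sum; this covers all a ≠ a'):
  -4 + -3 = -7
  -4 + -1 = -5
  -4 + 6 = 2
  -4 + 8 = 4
  -4 + 9 = 5
  -4 + 10 = 6
  -3 + -1 = -4
  -3 + 6 = 3
  -3 + 8 = 5
  -3 + 9 = 6
  -3 + 10 = 7
  -1 + 6 = 5
  -1 + 8 = 7
  -1 + 9 = 8
  -1 + 10 = 9
  6 + 8 = 14
  6 + 9 = 15
  6 + 10 = 16
  8 + 9 = 17
  8 + 10 = 18
  9 + 10 = 19
Collected distinct sums: {-7, -5, -4, 2, 3, 4, 5, 6, 7, 8, 9, 14, 15, 16, 17, 18, 19}
|A +̂ A| = 17
(Reference bound: |A +̂ A| ≥ 2|A| - 3 for |A| ≥ 2, with |A| = 7 giving ≥ 11.)

|A +̂ A| = 17


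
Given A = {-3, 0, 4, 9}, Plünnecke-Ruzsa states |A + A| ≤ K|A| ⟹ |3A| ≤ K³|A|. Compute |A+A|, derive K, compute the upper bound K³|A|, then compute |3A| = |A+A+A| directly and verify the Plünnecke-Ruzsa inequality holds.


|A| = 4.
Step 1: Compute A + A by enumerating all 16 pairs.
A + A = {-6, -3, 0, 1, 4, 6, 8, 9, 13, 18}, so |A + A| = 10.
Step 2: Doubling constant K = |A + A|/|A| = 10/4 = 10/4 ≈ 2.5000.
Step 3: Plünnecke-Ruzsa gives |3A| ≤ K³·|A| = (2.5000)³ · 4 ≈ 62.5000.
Step 4: Compute 3A = A + A + A directly by enumerating all triples (a,b,c) ∈ A³; |3A| = 20.
Step 5: Check 20 ≤ 62.5000? Yes ✓.

K = 10/4, Plünnecke-Ruzsa bound K³|A| ≈ 62.5000, |3A| = 20, inequality holds.


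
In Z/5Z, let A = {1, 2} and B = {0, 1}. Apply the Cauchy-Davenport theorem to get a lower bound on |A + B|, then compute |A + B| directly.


Cauchy-Davenport: |A + B| ≥ min(p, |A| + |B| - 1) for A, B nonempty in Z/pZ.
|A| = 2, |B| = 2, p = 5.
CD lower bound = min(5, 2 + 2 - 1) = min(5, 3) = 3.
Compute A + B mod 5 directly:
a = 1: 1+0=1, 1+1=2
a = 2: 2+0=2, 2+1=3
A + B = {1, 2, 3}, so |A + B| = 3.
Verify: 3 ≥ 3? Yes ✓.

CD lower bound = 3, actual |A + B| = 3.


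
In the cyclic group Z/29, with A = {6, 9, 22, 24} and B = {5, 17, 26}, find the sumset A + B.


Work in Z/29Z: reduce every sum a + b modulo 29.
Enumerate all 12 pairs:
a = 6: 6+5=11, 6+17=23, 6+26=3
a = 9: 9+5=14, 9+17=26, 9+26=6
a = 22: 22+5=27, 22+17=10, 22+26=19
a = 24: 24+5=0, 24+17=12, 24+26=21
Distinct residues collected: {0, 3, 6, 10, 11, 12, 14, 19, 21, 23, 26, 27}
|A + B| = 12 (out of 29 total residues).

A + B = {0, 3, 6, 10, 11, 12, 14, 19, 21, 23, 26, 27}


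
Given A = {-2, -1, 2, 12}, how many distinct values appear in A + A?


A + A = {a + a' : a, a' ∈ A}; |A| = 4.
General bounds: 2|A| - 1 ≤ |A + A| ≤ |A|(|A|+1)/2, i.e. 7 ≤ |A + A| ≤ 10.
Lower bound 2|A|-1 is attained iff A is an arithmetic progression.
Enumerate sums a + a' for a ≤ a' (symmetric, so this suffices):
a = -2: -2+-2=-4, -2+-1=-3, -2+2=0, -2+12=10
a = -1: -1+-1=-2, -1+2=1, -1+12=11
a = 2: 2+2=4, 2+12=14
a = 12: 12+12=24
Distinct sums: {-4, -3, -2, 0, 1, 4, 10, 11, 14, 24}
|A + A| = 10

|A + A| = 10


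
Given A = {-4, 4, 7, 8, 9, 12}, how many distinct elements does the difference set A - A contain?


A - A = {a - a' : a, a' ∈ A}; |A| = 6.
Bounds: 2|A|-1 ≤ |A - A| ≤ |A|² - |A| + 1, i.e. 11 ≤ |A - A| ≤ 31.
Note: 0 ∈ A - A always (from a - a). The set is symmetric: if d ∈ A - A then -d ∈ A - A.
Enumerate nonzero differences d = a - a' with a > a' (then include -d):
Positive differences: {1, 2, 3, 4, 5, 8, 11, 12, 13, 16}
Full difference set: {0} ∪ (positive diffs) ∪ (negative diffs).
|A - A| = 1 + 2·10 = 21 (matches direct enumeration: 21).

|A - A| = 21


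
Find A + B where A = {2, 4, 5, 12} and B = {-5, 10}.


A + B = {a + b : a ∈ A, b ∈ B}.
Enumerate all |A|·|B| = 4·2 = 8 pairs (a, b) and collect distinct sums.
a = 2: 2+-5=-3, 2+10=12
a = 4: 4+-5=-1, 4+10=14
a = 5: 5+-5=0, 5+10=15
a = 12: 12+-5=7, 12+10=22
Collecting distinct sums: A + B = {-3, -1, 0, 7, 12, 14, 15, 22}
|A + B| = 8

A + B = {-3, -1, 0, 7, 12, 14, 15, 22}


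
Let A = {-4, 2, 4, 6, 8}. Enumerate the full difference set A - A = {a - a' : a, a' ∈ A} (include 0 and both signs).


A - A = {a - a' : a, a' ∈ A}.
Compute a - a' for each ordered pair (a, a'):
a = -4: -4--4=0, -4-2=-6, -4-4=-8, -4-6=-10, -4-8=-12
a = 2: 2--4=6, 2-2=0, 2-4=-2, 2-6=-4, 2-8=-6
a = 4: 4--4=8, 4-2=2, 4-4=0, 4-6=-2, 4-8=-4
a = 6: 6--4=10, 6-2=4, 6-4=2, 6-6=0, 6-8=-2
a = 8: 8--4=12, 8-2=6, 8-4=4, 8-6=2, 8-8=0
Collecting distinct values (and noting 0 appears from a-a):
A - A = {-12, -10, -8, -6, -4, -2, 0, 2, 4, 6, 8, 10, 12}
|A - A| = 13

A - A = {-12, -10, -8, -6, -4, -2, 0, 2, 4, 6, 8, 10, 12}


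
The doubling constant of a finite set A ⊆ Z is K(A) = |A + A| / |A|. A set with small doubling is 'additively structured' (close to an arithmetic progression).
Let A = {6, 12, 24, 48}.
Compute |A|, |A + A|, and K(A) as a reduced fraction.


|A| = 4.
Compute A + A by enumerating all 16 pairs.
A + A = {12, 18, 24, 30, 36, 48, 54, 60, 72, 96}, so |A + A| = 10.
K = |A + A| / |A| = 10/4 = 5/2 ≈ 2.5000.
Reference: AP of size 4 gives K = 7/4 ≈ 1.7500; a fully generic set of size 4 gives K ≈ 2.5000.

|A| = 4, |A + A| = 10, K = 10/4 = 5/2.


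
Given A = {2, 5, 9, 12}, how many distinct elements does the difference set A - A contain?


A - A = {a - a' : a, a' ∈ A}; |A| = 4.
Bounds: 2|A|-1 ≤ |A - A| ≤ |A|² - |A| + 1, i.e. 7 ≤ |A - A| ≤ 13.
Note: 0 ∈ A - A always (from a - a). The set is symmetric: if d ∈ A - A then -d ∈ A - A.
Enumerate nonzero differences d = a - a' with a > a' (then include -d):
Positive differences: {3, 4, 7, 10}
Full difference set: {0} ∪ (positive diffs) ∪ (negative diffs).
|A - A| = 1 + 2·4 = 9 (matches direct enumeration: 9).

|A - A| = 9


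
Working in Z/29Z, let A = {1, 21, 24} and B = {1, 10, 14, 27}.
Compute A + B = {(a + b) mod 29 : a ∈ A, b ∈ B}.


Work in Z/29Z: reduce every sum a + b modulo 29.
Enumerate all 12 pairs:
a = 1: 1+1=2, 1+10=11, 1+14=15, 1+27=28
a = 21: 21+1=22, 21+10=2, 21+14=6, 21+27=19
a = 24: 24+1=25, 24+10=5, 24+14=9, 24+27=22
Distinct residues collected: {2, 5, 6, 9, 11, 15, 19, 22, 25, 28}
|A + B| = 10 (out of 29 total residues).

A + B = {2, 5, 6, 9, 11, 15, 19, 22, 25, 28}


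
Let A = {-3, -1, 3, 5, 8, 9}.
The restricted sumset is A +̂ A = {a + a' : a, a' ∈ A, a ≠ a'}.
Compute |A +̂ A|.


Restricted sumset: A +̂ A = {a + a' : a ∈ A, a' ∈ A, a ≠ a'}.
Equivalently, take A + A and drop any sum 2a that is achievable ONLY as a + a for a ∈ A (i.e. sums representable only with equal summands).
Enumerate pairs (a, a') with a < a' (symmetric, so each unordered pair gives one sum; this covers all a ≠ a'):
  -3 + -1 = -4
  -3 + 3 = 0
  -3 + 5 = 2
  -3 + 8 = 5
  -3 + 9 = 6
  -1 + 3 = 2
  -1 + 5 = 4
  -1 + 8 = 7
  -1 + 9 = 8
  3 + 5 = 8
  3 + 8 = 11
  3 + 9 = 12
  5 + 8 = 13
  5 + 9 = 14
  8 + 9 = 17
Collected distinct sums: {-4, 0, 2, 4, 5, 6, 7, 8, 11, 12, 13, 14, 17}
|A +̂ A| = 13
(Reference bound: |A +̂ A| ≥ 2|A| - 3 for |A| ≥ 2, with |A| = 6 giving ≥ 9.)

|A +̂ A| = 13


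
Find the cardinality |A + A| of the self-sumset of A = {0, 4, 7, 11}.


A + A = {a + a' : a, a' ∈ A}; |A| = 4.
General bounds: 2|A| - 1 ≤ |A + A| ≤ |A|(|A|+1)/2, i.e. 7 ≤ |A + A| ≤ 10.
Lower bound 2|A|-1 is attained iff A is an arithmetic progression.
Enumerate sums a + a' for a ≤ a' (symmetric, so this suffices):
a = 0: 0+0=0, 0+4=4, 0+7=7, 0+11=11
a = 4: 4+4=8, 4+7=11, 4+11=15
a = 7: 7+7=14, 7+11=18
a = 11: 11+11=22
Distinct sums: {0, 4, 7, 8, 11, 14, 15, 18, 22}
|A + A| = 9

|A + A| = 9


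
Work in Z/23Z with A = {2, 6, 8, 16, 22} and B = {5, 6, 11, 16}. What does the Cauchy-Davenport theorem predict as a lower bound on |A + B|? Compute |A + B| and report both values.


Cauchy-Davenport: |A + B| ≥ min(p, |A| + |B| - 1) for A, B nonempty in Z/pZ.
|A| = 5, |B| = 4, p = 23.
CD lower bound = min(23, 5 + 4 - 1) = min(23, 8) = 8.
Compute A + B mod 23 directly:
a = 2: 2+5=7, 2+6=8, 2+11=13, 2+16=18
a = 6: 6+5=11, 6+6=12, 6+11=17, 6+16=22
a = 8: 8+5=13, 8+6=14, 8+11=19, 8+16=1
a = 16: 16+5=21, 16+6=22, 16+11=4, 16+16=9
a = 22: 22+5=4, 22+6=5, 22+11=10, 22+16=15
A + B = {1, 4, 5, 7, 8, 9, 10, 11, 12, 13, 14, 15, 17, 18, 19, 21, 22}, so |A + B| = 17.
Verify: 17 ≥ 8? Yes ✓.

CD lower bound = 8, actual |A + B| = 17.


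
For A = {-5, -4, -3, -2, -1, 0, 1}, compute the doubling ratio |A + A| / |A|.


|A| = 7.
Compute A + A by enumerating all 49 pairs.
A + A = {-10, -9, -8, -7, -6, -5, -4, -3, -2, -1, 0, 1, 2}, so |A + A| = 13.
K = |A + A| / |A| = 13/7 (already in lowest terms) ≈ 1.8571.
Reference: AP of size 7 gives K = 13/7 ≈ 1.8571; a fully generic set of size 7 gives K ≈ 4.0000.

|A| = 7, |A + A| = 13, K = 13/7.


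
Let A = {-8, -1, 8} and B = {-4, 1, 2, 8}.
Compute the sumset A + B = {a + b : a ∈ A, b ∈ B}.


A + B = {a + b : a ∈ A, b ∈ B}.
Enumerate all |A|·|B| = 3·4 = 12 pairs (a, b) and collect distinct sums.
a = -8: -8+-4=-12, -8+1=-7, -8+2=-6, -8+8=0
a = -1: -1+-4=-5, -1+1=0, -1+2=1, -1+8=7
a = 8: 8+-4=4, 8+1=9, 8+2=10, 8+8=16
Collecting distinct sums: A + B = {-12, -7, -6, -5, 0, 1, 4, 7, 9, 10, 16}
|A + B| = 11

A + B = {-12, -7, -6, -5, 0, 1, 4, 7, 9, 10, 16}


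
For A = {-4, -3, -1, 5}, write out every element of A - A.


A - A = {a - a' : a, a' ∈ A}.
Compute a - a' for each ordered pair (a, a'):
a = -4: -4--4=0, -4--3=-1, -4--1=-3, -4-5=-9
a = -3: -3--4=1, -3--3=0, -3--1=-2, -3-5=-8
a = -1: -1--4=3, -1--3=2, -1--1=0, -1-5=-6
a = 5: 5--4=9, 5--3=8, 5--1=6, 5-5=0
Collecting distinct values (and noting 0 appears from a-a):
A - A = {-9, -8, -6, -3, -2, -1, 0, 1, 2, 3, 6, 8, 9}
|A - A| = 13

A - A = {-9, -8, -6, -3, -2, -1, 0, 1, 2, 3, 6, 8, 9}


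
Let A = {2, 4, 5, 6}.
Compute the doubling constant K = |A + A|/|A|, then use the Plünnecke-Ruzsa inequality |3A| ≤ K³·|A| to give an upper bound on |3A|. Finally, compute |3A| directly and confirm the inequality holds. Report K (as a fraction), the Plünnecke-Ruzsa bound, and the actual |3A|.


|A| = 4.
Step 1: Compute A + A by enumerating all 16 pairs.
A + A = {4, 6, 7, 8, 9, 10, 11, 12}, so |A + A| = 8.
Step 2: Doubling constant K = |A + A|/|A| = 8/4 = 8/4 ≈ 2.0000.
Step 3: Plünnecke-Ruzsa gives |3A| ≤ K³·|A| = (2.0000)³ · 4 ≈ 32.0000.
Step 4: Compute 3A = A + A + A directly by enumerating all triples (a,b,c) ∈ A³; |3A| = 12.
Step 5: Check 12 ≤ 32.0000? Yes ✓.

K = 8/4, Plünnecke-Ruzsa bound K³|A| ≈ 32.0000, |3A| = 12, inequality holds.


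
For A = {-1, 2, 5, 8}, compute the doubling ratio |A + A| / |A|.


|A| = 4.
Compute A + A by enumerating all 16 pairs.
A + A = {-2, 1, 4, 7, 10, 13, 16}, so |A + A| = 7.
K = |A + A| / |A| = 7/4 (already in lowest terms) ≈ 1.7500.
Reference: AP of size 4 gives K = 7/4 ≈ 1.7500; a fully generic set of size 4 gives K ≈ 2.5000.

|A| = 4, |A + A| = 7, K = 7/4.


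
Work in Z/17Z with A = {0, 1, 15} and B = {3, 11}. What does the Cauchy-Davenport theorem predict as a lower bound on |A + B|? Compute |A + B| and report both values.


Cauchy-Davenport: |A + B| ≥ min(p, |A| + |B| - 1) for A, B nonempty in Z/pZ.
|A| = 3, |B| = 2, p = 17.
CD lower bound = min(17, 3 + 2 - 1) = min(17, 4) = 4.
Compute A + B mod 17 directly:
a = 0: 0+3=3, 0+11=11
a = 1: 1+3=4, 1+11=12
a = 15: 15+3=1, 15+11=9
A + B = {1, 3, 4, 9, 11, 12}, so |A + B| = 6.
Verify: 6 ≥ 4? Yes ✓.

CD lower bound = 4, actual |A + B| = 6.


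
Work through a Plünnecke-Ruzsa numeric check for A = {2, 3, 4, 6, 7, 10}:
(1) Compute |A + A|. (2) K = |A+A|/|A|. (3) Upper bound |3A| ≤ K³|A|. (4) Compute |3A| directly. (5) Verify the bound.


|A| = 6.
Step 1: Compute A + A by enumerating all 36 pairs.
A + A = {4, 5, 6, 7, 8, 9, 10, 11, 12, 13, 14, 16, 17, 20}, so |A + A| = 14.
Step 2: Doubling constant K = |A + A|/|A| = 14/6 = 14/6 ≈ 2.3333.
Step 3: Plünnecke-Ruzsa gives |3A| ≤ K³·|A| = (2.3333)³ · 6 ≈ 76.2222.
Step 4: Compute 3A = A + A + A directly by enumerating all triples (a,b,c) ∈ A³; |3A| = 22.
Step 5: Check 22 ≤ 76.2222? Yes ✓.

K = 14/6, Plünnecke-Ruzsa bound K³|A| ≈ 76.2222, |3A| = 22, inequality holds.


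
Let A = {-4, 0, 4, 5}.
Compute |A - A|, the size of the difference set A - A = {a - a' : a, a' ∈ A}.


A - A = {a - a' : a, a' ∈ A}; |A| = 4.
Bounds: 2|A|-1 ≤ |A - A| ≤ |A|² - |A| + 1, i.e. 7 ≤ |A - A| ≤ 13.
Note: 0 ∈ A - A always (from a - a). The set is symmetric: if d ∈ A - A then -d ∈ A - A.
Enumerate nonzero differences d = a - a' with a > a' (then include -d):
Positive differences: {1, 4, 5, 8, 9}
Full difference set: {0} ∪ (positive diffs) ∪ (negative diffs).
|A - A| = 1 + 2·5 = 11 (matches direct enumeration: 11).

|A - A| = 11


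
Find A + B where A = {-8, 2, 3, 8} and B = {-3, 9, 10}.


A + B = {a + b : a ∈ A, b ∈ B}.
Enumerate all |A|·|B| = 4·3 = 12 pairs (a, b) and collect distinct sums.
a = -8: -8+-3=-11, -8+9=1, -8+10=2
a = 2: 2+-3=-1, 2+9=11, 2+10=12
a = 3: 3+-3=0, 3+9=12, 3+10=13
a = 8: 8+-3=5, 8+9=17, 8+10=18
Collecting distinct sums: A + B = {-11, -1, 0, 1, 2, 5, 11, 12, 13, 17, 18}
|A + B| = 11

A + B = {-11, -1, 0, 1, 2, 5, 11, 12, 13, 17, 18}


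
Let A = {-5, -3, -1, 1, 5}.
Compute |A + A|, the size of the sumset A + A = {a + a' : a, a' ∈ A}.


A + A = {a + a' : a, a' ∈ A}; |A| = 5.
General bounds: 2|A| - 1 ≤ |A + A| ≤ |A|(|A|+1)/2, i.e. 9 ≤ |A + A| ≤ 15.
Lower bound 2|A|-1 is attained iff A is an arithmetic progression.
Enumerate sums a + a' for a ≤ a' (symmetric, so this suffices):
a = -5: -5+-5=-10, -5+-3=-8, -5+-1=-6, -5+1=-4, -5+5=0
a = -3: -3+-3=-6, -3+-1=-4, -3+1=-2, -3+5=2
a = -1: -1+-1=-2, -1+1=0, -1+5=4
a = 1: 1+1=2, 1+5=6
a = 5: 5+5=10
Distinct sums: {-10, -8, -6, -4, -2, 0, 2, 4, 6, 10}
|A + A| = 10

|A + A| = 10


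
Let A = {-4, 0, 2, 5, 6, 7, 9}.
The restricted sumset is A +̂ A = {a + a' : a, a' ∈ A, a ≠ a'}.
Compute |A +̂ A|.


Restricted sumset: A +̂ A = {a + a' : a ∈ A, a' ∈ A, a ≠ a'}.
Equivalently, take A + A and drop any sum 2a that is achievable ONLY as a + a for a ∈ A (i.e. sums representable only with equal summands).
Enumerate pairs (a, a') with a < a' (symmetric, so each unordered pair gives one sum; this covers all a ≠ a'):
  -4 + 0 = -4
  -4 + 2 = -2
  -4 + 5 = 1
  -4 + 6 = 2
  -4 + 7 = 3
  -4 + 9 = 5
  0 + 2 = 2
  0 + 5 = 5
  0 + 6 = 6
  0 + 7 = 7
  0 + 9 = 9
  2 + 5 = 7
  2 + 6 = 8
  2 + 7 = 9
  2 + 9 = 11
  5 + 6 = 11
  5 + 7 = 12
  5 + 9 = 14
  6 + 7 = 13
  6 + 9 = 15
  7 + 9 = 16
Collected distinct sums: {-4, -2, 1, 2, 3, 5, 6, 7, 8, 9, 11, 12, 13, 14, 15, 16}
|A +̂ A| = 16
(Reference bound: |A +̂ A| ≥ 2|A| - 3 for |A| ≥ 2, with |A| = 7 giving ≥ 11.)

|A +̂ A| = 16


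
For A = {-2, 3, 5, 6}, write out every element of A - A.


A - A = {a - a' : a, a' ∈ A}.
Compute a - a' for each ordered pair (a, a'):
a = -2: -2--2=0, -2-3=-5, -2-5=-7, -2-6=-8
a = 3: 3--2=5, 3-3=0, 3-5=-2, 3-6=-3
a = 5: 5--2=7, 5-3=2, 5-5=0, 5-6=-1
a = 6: 6--2=8, 6-3=3, 6-5=1, 6-6=0
Collecting distinct values (and noting 0 appears from a-a):
A - A = {-8, -7, -5, -3, -2, -1, 0, 1, 2, 3, 5, 7, 8}
|A - A| = 13

A - A = {-8, -7, -5, -3, -2, -1, 0, 1, 2, 3, 5, 7, 8}


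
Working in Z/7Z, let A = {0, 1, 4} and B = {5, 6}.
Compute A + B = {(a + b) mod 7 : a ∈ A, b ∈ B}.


Work in Z/7Z: reduce every sum a + b modulo 7.
Enumerate all 6 pairs:
a = 0: 0+5=5, 0+6=6
a = 1: 1+5=6, 1+6=0
a = 4: 4+5=2, 4+6=3
Distinct residues collected: {0, 2, 3, 5, 6}
|A + B| = 5 (out of 7 total residues).

A + B = {0, 2, 3, 5, 6}


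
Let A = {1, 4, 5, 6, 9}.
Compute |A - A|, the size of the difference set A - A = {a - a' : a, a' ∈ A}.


A - A = {a - a' : a, a' ∈ A}; |A| = 5.
Bounds: 2|A|-1 ≤ |A - A| ≤ |A|² - |A| + 1, i.e. 9 ≤ |A - A| ≤ 21.
Note: 0 ∈ A - A always (from a - a). The set is symmetric: if d ∈ A - A then -d ∈ A - A.
Enumerate nonzero differences d = a - a' with a > a' (then include -d):
Positive differences: {1, 2, 3, 4, 5, 8}
Full difference set: {0} ∪ (positive diffs) ∪ (negative diffs).
|A - A| = 1 + 2·6 = 13 (matches direct enumeration: 13).

|A - A| = 13


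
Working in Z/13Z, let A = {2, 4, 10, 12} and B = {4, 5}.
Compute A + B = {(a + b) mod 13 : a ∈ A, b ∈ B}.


Work in Z/13Z: reduce every sum a + b modulo 13.
Enumerate all 8 pairs:
a = 2: 2+4=6, 2+5=7
a = 4: 4+4=8, 4+5=9
a = 10: 10+4=1, 10+5=2
a = 12: 12+4=3, 12+5=4
Distinct residues collected: {1, 2, 3, 4, 6, 7, 8, 9}
|A + B| = 8 (out of 13 total residues).

A + B = {1, 2, 3, 4, 6, 7, 8, 9}


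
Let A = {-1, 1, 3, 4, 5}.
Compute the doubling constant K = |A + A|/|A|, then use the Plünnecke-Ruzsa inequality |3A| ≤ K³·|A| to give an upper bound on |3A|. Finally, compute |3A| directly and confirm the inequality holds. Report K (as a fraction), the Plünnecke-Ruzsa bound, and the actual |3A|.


|A| = 5.
Step 1: Compute A + A by enumerating all 25 pairs.
A + A = {-2, 0, 2, 3, 4, 5, 6, 7, 8, 9, 10}, so |A + A| = 11.
Step 2: Doubling constant K = |A + A|/|A| = 11/5 = 11/5 ≈ 2.2000.
Step 3: Plünnecke-Ruzsa gives |3A| ≤ K³·|A| = (2.2000)³ · 5 ≈ 53.2400.
Step 4: Compute 3A = A + A + A directly by enumerating all triples (a,b,c) ∈ A³; |3A| = 17.
Step 5: Check 17 ≤ 53.2400? Yes ✓.

K = 11/5, Plünnecke-Ruzsa bound K³|A| ≈ 53.2400, |3A| = 17, inequality holds.


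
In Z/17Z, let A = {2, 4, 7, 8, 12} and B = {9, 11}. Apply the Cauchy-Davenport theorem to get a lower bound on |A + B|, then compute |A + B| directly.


Cauchy-Davenport: |A + B| ≥ min(p, |A| + |B| - 1) for A, B nonempty in Z/pZ.
|A| = 5, |B| = 2, p = 17.
CD lower bound = min(17, 5 + 2 - 1) = min(17, 6) = 6.
Compute A + B mod 17 directly:
a = 2: 2+9=11, 2+11=13
a = 4: 4+9=13, 4+11=15
a = 7: 7+9=16, 7+11=1
a = 8: 8+9=0, 8+11=2
a = 12: 12+9=4, 12+11=6
A + B = {0, 1, 2, 4, 6, 11, 13, 15, 16}, so |A + B| = 9.
Verify: 9 ≥ 6? Yes ✓.

CD lower bound = 6, actual |A + B| = 9.


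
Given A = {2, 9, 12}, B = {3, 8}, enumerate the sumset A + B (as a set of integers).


A + B = {a + b : a ∈ A, b ∈ B}.
Enumerate all |A|·|B| = 3·2 = 6 pairs (a, b) and collect distinct sums.
a = 2: 2+3=5, 2+8=10
a = 9: 9+3=12, 9+8=17
a = 12: 12+3=15, 12+8=20
Collecting distinct sums: A + B = {5, 10, 12, 15, 17, 20}
|A + B| = 6

A + B = {5, 10, 12, 15, 17, 20}


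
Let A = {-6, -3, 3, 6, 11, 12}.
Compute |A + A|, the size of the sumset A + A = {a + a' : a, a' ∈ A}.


A + A = {a + a' : a, a' ∈ A}; |A| = 6.
General bounds: 2|A| - 1 ≤ |A + A| ≤ |A|(|A|+1)/2, i.e. 11 ≤ |A + A| ≤ 21.
Lower bound 2|A|-1 is attained iff A is an arithmetic progression.
Enumerate sums a + a' for a ≤ a' (symmetric, so this suffices):
a = -6: -6+-6=-12, -6+-3=-9, -6+3=-3, -6+6=0, -6+11=5, -6+12=6
a = -3: -3+-3=-6, -3+3=0, -3+6=3, -3+11=8, -3+12=9
a = 3: 3+3=6, 3+6=9, 3+11=14, 3+12=15
a = 6: 6+6=12, 6+11=17, 6+12=18
a = 11: 11+11=22, 11+12=23
a = 12: 12+12=24
Distinct sums: {-12, -9, -6, -3, 0, 3, 5, 6, 8, 9, 12, 14, 15, 17, 18, 22, 23, 24}
|A + A| = 18

|A + A| = 18


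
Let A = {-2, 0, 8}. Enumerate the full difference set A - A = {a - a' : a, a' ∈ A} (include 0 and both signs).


A - A = {a - a' : a, a' ∈ A}.
Compute a - a' for each ordered pair (a, a'):
a = -2: -2--2=0, -2-0=-2, -2-8=-10
a = 0: 0--2=2, 0-0=0, 0-8=-8
a = 8: 8--2=10, 8-0=8, 8-8=0
Collecting distinct values (and noting 0 appears from a-a):
A - A = {-10, -8, -2, 0, 2, 8, 10}
|A - A| = 7

A - A = {-10, -8, -2, 0, 2, 8, 10}


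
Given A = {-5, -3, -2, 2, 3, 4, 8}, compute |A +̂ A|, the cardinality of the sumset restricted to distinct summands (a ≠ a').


Restricted sumset: A +̂ A = {a + a' : a ∈ A, a' ∈ A, a ≠ a'}.
Equivalently, take A + A and drop any sum 2a that is achievable ONLY as a + a for a ∈ A (i.e. sums representable only with equal summands).
Enumerate pairs (a, a') with a < a' (symmetric, so each unordered pair gives one sum; this covers all a ≠ a'):
  -5 + -3 = -8
  -5 + -2 = -7
  -5 + 2 = -3
  -5 + 3 = -2
  -5 + 4 = -1
  -5 + 8 = 3
  -3 + -2 = -5
  -3 + 2 = -1
  -3 + 3 = 0
  -3 + 4 = 1
  -3 + 8 = 5
  -2 + 2 = 0
  -2 + 3 = 1
  -2 + 4 = 2
  -2 + 8 = 6
  2 + 3 = 5
  2 + 4 = 6
  2 + 8 = 10
  3 + 4 = 7
  3 + 8 = 11
  4 + 8 = 12
Collected distinct sums: {-8, -7, -5, -3, -2, -1, 0, 1, 2, 3, 5, 6, 7, 10, 11, 12}
|A +̂ A| = 16
(Reference bound: |A +̂ A| ≥ 2|A| - 3 for |A| ≥ 2, with |A| = 7 giving ≥ 11.)

|A +̂ A| = 16


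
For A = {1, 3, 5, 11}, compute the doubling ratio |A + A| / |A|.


|A| = 4.
Compute A + A by enumerating all 16 pairs.
A + A = {2, 4, 6, 8, 10, 12, 14, 16, 22}, so |A + A| = 9.
K = |A + A| / |A| = 9/4 (already in lowest terms) ≈ 2.2500.
Reference: AP of size 4 gives K = 7/4 ≈ 1.7500; a fully generic set of size 4 gives K ≈ 2.5000.

|A| = 4, |A + A| = 9, K = 9/4.


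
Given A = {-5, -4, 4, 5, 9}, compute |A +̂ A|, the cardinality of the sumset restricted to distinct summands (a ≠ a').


Restricted sumset: A +̂ A = {a + a' : a ∈ A, a' ∈ A, a ≠ a'}.
Equivalently, take A + A and drop any sum 2a that is achievable ONLY as a + a for a ∈ A (i.e. sums representable only with equal summands).
Enumerate pairs (a, a') with a < a' (symmetric, so each unordered pair gives one sum; this covers all a ≠ a'):
  -5 + -4 = -9
  -5 + 4 = -1
  -5 + 5 = 0
  -5 + 9 = 4
  -4 + 4 = 0
  -4 + 5 = 1
  -4 + 9 = 5
  4 + 5 = 9
  4 + 9 = 13
  5 + 9 = 14
Collected distinct sums: {-9, -1, 0, 1, 4, 5, 9, 13, 14}
|A +̂ A| = 9
(Reference bound: |A +̂ A| ≥ 2|A| - 3 for |A| ≥ 2, with |A| = 5 giving ≥ 7.)

|A +̂ A| = 9


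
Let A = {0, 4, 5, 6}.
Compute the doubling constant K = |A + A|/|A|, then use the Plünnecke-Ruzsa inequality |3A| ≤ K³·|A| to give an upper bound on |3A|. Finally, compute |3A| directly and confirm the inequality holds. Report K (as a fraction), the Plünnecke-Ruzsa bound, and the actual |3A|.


|A| = 4.
Step 1: Compute A + A by enumerating all 16 pairs.
A + A = {0, 4, 5, 6, 8, 9, 10, 11, 12}, so |A + A| = 9.
Step 2: Doubling constant K = |A + A|/|A| = 9/4 = 9/4 ≈ 2.2500.
Step 3: Plünnecke-Ruzsa gives |3A| ≤ K³·|A| = (2.2500)³ · 4 ≈ 45.5625.
Step 4: Compute 3A = A + A + A directly by enumerating all triples (a,b,c) ∈ A³; |3A| = 15.
Step 5: Check 15 ≤ 45.5625? Yes ✓.

K = 9/4, Plünnecke-Ruzsa bound K³|A| ≈ 45.5625, |3A| = 15, inequality holds.


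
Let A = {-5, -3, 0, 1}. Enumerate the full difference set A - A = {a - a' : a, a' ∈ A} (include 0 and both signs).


A - A = {a - a' : a, a' ∈ A}.
Compute a - a' for each ordered pair (a, a'):
a = -5: -5--5=0, -5--3=-2, -5-0=-5, -5-1=-6
a = -3: -3--5=2, -3--3=0, -3-0=-3, -3-1=-4
a = 0: 0--5=5, 0--3=3, 0-0=0, 0-1=-1
a = 1: 1--5=6, 1--3=4, 1-0=1, 1-1=0
Collecting distinct values (and noting 0 appears from a-a):
A - A = {-6, -5, -4, -3, -2, -1, 0, 1, 2, 3, 4, 5, 6}
|A - A| = 13

A - A = {-6, -5, -4, -3, -2, -1, 0, 1, 2, 3, 4, 5, 6}


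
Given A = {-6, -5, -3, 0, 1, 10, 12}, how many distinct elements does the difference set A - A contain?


A - A = {a - a' : a, a' ∈ A}; |A| = 7.
Bounds: 2|A|-1 ≤ |A - A| ≤ |A|² - |A| + 1, i.e. 13 ≤ |A - A| ≤ 43.
Note: 0 ∈ A - A always (from a - a). The set is symmetric: if d ∈ A - A then -d ∈ A - A.
Enumerate nonzero differences d = a - a' with a > a' (then include -d):
Positive differences: {1, 2, 3, 4, 5, 6, 7, 9, 10, 11, 12, 13, 15, 16, 17, 18}
Full difference set: {0} ∪ (positive diffs) ∪ (negative diffs).
|A - A| = 1 + 2·16 = 33 (matches direct enumeration: 33).

|A - A| = 33


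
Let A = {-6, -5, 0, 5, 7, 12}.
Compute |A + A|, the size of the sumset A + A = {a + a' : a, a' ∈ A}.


A + A = {a + a' : a, a' ∈ A}; |A| = 6.
General bounds: 2|A| - 1 ≤ |A + A| ≤ |A|(|A|+1)/2, i.e. 11 ≤ |A + A| ≤ 21.
Lower bound 2|A|-1 is attained iff A is an arithmetic progression.
Enumerate sums a + a' for a ≤ a' (symmetric, so this suffices):
a = -6: -6+-6=-12, -6+-5=-11, -6+0=-6, -6+5=-1, -6+7=1, -6+12=6
a = -5: -5+-5=-10, -5+0=-5, -5+5=0, -5+7=2, -5+12=7
a = 0: 0+0=0, 0+5=5, 0+7=7, 0+12=12
a = 5: 5+5=10, 5+7=12, 5+12=17
a = 7: 7+7=14, 7+12=19
a = 12: 12+12=24
Distinct sums: {-12, -11, -10, -6, -5, -1, 0, 1, 2, 5, 6, 7, 10, 12, 14, 17, 19, 24}
|A + A| = 18

|A + A| = 18


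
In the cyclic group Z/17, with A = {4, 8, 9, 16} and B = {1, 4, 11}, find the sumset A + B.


Work in Z/17Z: reduce every sum a + b modulo 17.
Enumerate all 12 pairs:
a = 4: 4+1=5, 4+4=8, 4+11=15
a = 8: 8+1=9, 8+4=12, 8+11=2
a = 9: 9+1=10, 9+4=13, 9+11=3
a = 16: 16+1=0, 16+4=3, 16+11=10
Distinct residues collected: {0, 2, 3, 5, 8, 9, 10, 12, 13, 15}
|A + B| = 10 (out of 17 total residues).

A + B = {0, 2, 3, 5, 8, 9, 10, 12, 13, 15}


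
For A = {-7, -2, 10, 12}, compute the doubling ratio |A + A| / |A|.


|A| = 4.
Compute A + A by enumerating all 16 pairs.
A + A = {-14, -9, -4, 3, 5, 8, 10, 20, 22, 24}, so |A + A| = 10.
K = |A + A| / |A| = 10/4 = 5/2 ≈ 2.5000.
Reference: AP of size 4 gives K = 7/4 ≈ 1.7500; a fully generic set of size 4 gives K ≈ 2.5000.

|A| = 4, |A + A| = 10, K = 10/4 = 5/2.
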